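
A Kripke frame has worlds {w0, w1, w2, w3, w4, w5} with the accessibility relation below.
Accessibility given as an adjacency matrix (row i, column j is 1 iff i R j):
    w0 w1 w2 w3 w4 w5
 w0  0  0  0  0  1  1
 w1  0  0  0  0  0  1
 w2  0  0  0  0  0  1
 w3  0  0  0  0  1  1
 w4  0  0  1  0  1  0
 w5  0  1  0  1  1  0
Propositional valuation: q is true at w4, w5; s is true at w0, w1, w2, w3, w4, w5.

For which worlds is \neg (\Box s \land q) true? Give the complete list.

w0, w1, w2, w3

Recall that \Box ψ holds at a world iff ψ holds at every accessible world, and \Diamond ψ holds iff ψ holds at some accessible world.
Let φ = \neg (\Box s \land q). Evaluate φ at each world:
  w0 (successors {w4, w5}): φ is true.
  w1 (successors {w5}): φ is true.
  w2 (successors {w5}): φ is true.
  w3 (successors {w4, w5}): φ is true.
  w4 (successors {w2, w4}): φ is false.
  w5 (successors {w1, w3, w4}): φ is false.
For instance, at w4:
  At w4: \Box s \land q is true, so \neg (\Box s \land q) is false.
    At w4: \Box s is true, q is true, so \Box s \land q is true.
      At w4: \Box s requires s at every successor {w2, w4}.
        At w2: s is true.
        At w4: s is true.
      So \Box s is true at w4.
Satisfying worlds: {w0, w1, w2, w3}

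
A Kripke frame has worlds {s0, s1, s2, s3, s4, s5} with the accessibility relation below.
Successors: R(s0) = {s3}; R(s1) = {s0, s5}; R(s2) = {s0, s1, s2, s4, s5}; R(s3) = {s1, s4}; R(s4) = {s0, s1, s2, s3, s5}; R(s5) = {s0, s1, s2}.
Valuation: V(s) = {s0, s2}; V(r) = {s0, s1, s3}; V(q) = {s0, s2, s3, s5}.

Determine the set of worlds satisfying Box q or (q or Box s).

Recall that Box ψ holds at a world iff ψ holds at every accessible world, and Dia ψ holds iff ψ holds at some accessible world.
Let φ = Box q or (q or Box s). Evaluate φ at each world:
  s0 (successors {s3}): φ is true.
  s1 (successors {s0, s5}): φ is true.
  s2 (successors {s0, s1, s2, s4, s5}): φ is true.
  s3 (successors {s1, s4}): φ is true.
  s4 (successors {s0, s1, s2, s3, s5}): φ is false.
  s5 (successors {s0, s1, s2}): φ is true.
For instance, at s2:
  At s2: Box q is false, q or Box s is true, so Box q or (q or Box s) is true.
    At s2: Box q requires q at every successor {s0, s1, s2, s4, s5}.
      q fails at s1, so Box q is false at s2.
    At s2: q is true, Box s is false, so q or Box s is true.
      At s2: Box s requires s at every successor {s0, s1, s2, s4, s5}.
        s fails at s1, so Box s is false at s2.
Satisfying worlds: {s0, s1, s2, s3, s5}

s0, s1, s2, s3, s5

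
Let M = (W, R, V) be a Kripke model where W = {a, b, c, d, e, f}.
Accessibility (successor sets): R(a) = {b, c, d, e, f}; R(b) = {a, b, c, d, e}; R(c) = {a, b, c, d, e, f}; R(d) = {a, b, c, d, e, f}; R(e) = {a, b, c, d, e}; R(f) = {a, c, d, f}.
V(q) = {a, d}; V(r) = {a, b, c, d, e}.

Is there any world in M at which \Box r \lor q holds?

Yes

Recall that \Box ψ holds at a world iff ψ holds at every accessible world, and \Diamond ψ holds iff ψ holds at some accessible world.
Let φ = \Box r \lor q. Evaluate φ at each world:
  a (successors {b, c, d, e, f}): φ is true.
  b (successors {a, b, c, d, e}): φ is true.
  c (successors {a, b, c, d, e, f}): φ is false.
  d (successors {a, b, c, d, e, f}): φ is true.
  e (successors {a, b, c, d, e}): φ is true.
  f (successors {a, c, d, f}): φ is false.
Detail at a (witness):
  At a: \Box r is false, q is true, so \Box r \lor q is true.
    At a: \Box r requires r at every successor {b, c, d, e, f}.
      r fails at f, so \Box r is false at a.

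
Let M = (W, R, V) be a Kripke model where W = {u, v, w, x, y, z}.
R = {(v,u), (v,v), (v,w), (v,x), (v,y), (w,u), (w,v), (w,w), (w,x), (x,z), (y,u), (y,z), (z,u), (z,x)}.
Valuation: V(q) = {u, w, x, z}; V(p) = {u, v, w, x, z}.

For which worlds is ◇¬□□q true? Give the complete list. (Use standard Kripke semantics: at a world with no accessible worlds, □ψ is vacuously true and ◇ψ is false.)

v, w

Let φ = ◇¬□□q. Evaluate φ at each world:
  u (successors ∅): φ is false.
  v (successors {u, v, w, x, y}): φ is true.
  w (successors {u, v, w, x}): φ is true.
  x (successors {z}): φ is false.
  y (successors {u, z}): φ is false.
  z (successors {u, x}): φ is false.
For instance, at v:
  At v: ◇¬□□q requires ¬□□q at some successor in {u, v, w, x, y}.
    ¬□□q holds at v, so ◇¬□□q is true at v.
      At v: □□q is false, so ¬□□q is true.
Satisfying worlds: {v, w}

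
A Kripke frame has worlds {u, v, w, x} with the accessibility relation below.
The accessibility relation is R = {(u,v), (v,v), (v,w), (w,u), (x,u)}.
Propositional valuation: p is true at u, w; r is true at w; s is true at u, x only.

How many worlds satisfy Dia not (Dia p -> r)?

Let φ = Dia not (Dia p -> r). Evaluate φ at each world:
  u (successors {v}): φ is true.
  v (successors {v, w}): φ is true.
  w (successors {u}): φ is false.
  x (successors {u}): φ is false.
For instance, at u:
  At u: Dia not (Dia p -> r) requires not (Dia p -> r) at some successor in {v}.
    not (Dia p -> r) holds at v, so Dia not (Dia p -> r) is true at u.
      At v: Dia p -> r is false, so not (Dia p -> r) is true.
Satisfying worlds: {u, v}

2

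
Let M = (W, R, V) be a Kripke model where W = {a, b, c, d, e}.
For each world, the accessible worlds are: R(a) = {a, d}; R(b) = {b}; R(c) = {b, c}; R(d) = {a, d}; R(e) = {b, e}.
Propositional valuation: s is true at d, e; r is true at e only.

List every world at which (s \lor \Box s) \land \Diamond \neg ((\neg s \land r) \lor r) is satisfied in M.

d, e

Let φ = (s \lor \Box s) \land \Diamond \neg ((\neg s \land r) \lor r). Evaluate φ at each world:
  a (successors {a, d}): φ is false.
  b (successors {b}): φ is false.
  c (successors {b, c}): φ is false.
  d (successors {a, d}): φ is true.
  e (successors {b, e}): φ is true.
For instance, at e:
  At e: s \lor \Box s is true, \Diamond \neg ((\neg s \land r) \lor r) is true, so (s \lor \Box s) \land \Diamond \neg ((\neg s \land r) \lor r) is true.
    At e: s is true, \Box s is false, so s \lor \Box s is true.
      At e: \Box s requires s at every successor {b, e}.
        s fails at b, so \Box s is false at e.
    At e: \Diamond \neg ((\neg s \land r) \lor r) requires \neg ((\neg s \land r) \lor r) at some successor in {b, e}.
      \neg ((\neg s \land r) \lor r) holds at b, so \Diamond \neg ((\neg s \land r) \lor r) is true at e.
Satisfying worlds: {d, e}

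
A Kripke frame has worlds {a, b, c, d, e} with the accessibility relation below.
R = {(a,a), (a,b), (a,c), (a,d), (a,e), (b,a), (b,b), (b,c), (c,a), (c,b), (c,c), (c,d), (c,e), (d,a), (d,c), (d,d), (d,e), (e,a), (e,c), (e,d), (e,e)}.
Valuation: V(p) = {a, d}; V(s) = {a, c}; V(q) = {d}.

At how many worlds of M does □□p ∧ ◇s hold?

Let φ = □□p ∧ ◇s. Evaluate φ at each world:
  a (successors {a, b, c, d, e}): φ is false.
  b (successors {a, b, c}): φ is false.
  c (successors {a, b, c, d, e}): φ is false.
  d (successors {a, c, d, e}): φ is false.
  e (successors {a, c, d, e}): φ is false.
For instance, at b:
  At b: □□p is false, ◇s is true, so □□p ∧ ◇s is false.
    At b: □□p requires □p at every successor {a, b, c}.
      □p fails at a, so □□p is false at b.
    At b: ◇s requires s at some successor in {a, b, c}.
      s holds at a, so ◇s is true at b.
Satisfying worlds: none.

0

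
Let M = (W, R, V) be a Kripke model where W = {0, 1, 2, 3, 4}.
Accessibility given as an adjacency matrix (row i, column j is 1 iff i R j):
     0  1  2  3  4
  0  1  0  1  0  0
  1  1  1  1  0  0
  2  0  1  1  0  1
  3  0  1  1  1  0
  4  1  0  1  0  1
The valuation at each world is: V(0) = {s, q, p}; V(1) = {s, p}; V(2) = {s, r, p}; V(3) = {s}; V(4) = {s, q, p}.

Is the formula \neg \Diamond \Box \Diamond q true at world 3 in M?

No

Recall that \Box ψ holds at a world iff ψ holds at every accessible world, and \Diamond ψ holds iff ψ holds at some accessible world.
At 3: \Diamond \Box \Diamond q is true, so \neg \Diamond \Box \Diamond q is false.
  At 3: \Diamond \Box \Diamond q requires \Box \Diamond q at some successor in {1, 2, 3}.
    \Box \Diamond q holds at 1, so \Diamond \Box \Diamond q is true at 3.
      At 1: \Box \Diamond q requires \Diamond q at every successor {0, 1, 2}.
        At 0: \Diamond q is true.
        At 1: \Diamond q is true.
        At 2: \Diamond q is true.
      So \Box \Diamond q is true at 1.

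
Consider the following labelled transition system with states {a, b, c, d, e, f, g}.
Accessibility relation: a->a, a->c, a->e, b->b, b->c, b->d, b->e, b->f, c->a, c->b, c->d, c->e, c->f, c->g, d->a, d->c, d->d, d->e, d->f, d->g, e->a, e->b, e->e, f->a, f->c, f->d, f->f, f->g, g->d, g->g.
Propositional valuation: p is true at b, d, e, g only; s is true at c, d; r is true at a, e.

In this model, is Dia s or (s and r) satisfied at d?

Yes

At d: Dia s is true, s and r is false, so Dia s or (s and r) is true.
  At d: Dia s requires s at some successor in {a, c, d, e, f, g}.
    s holds at c, so Dia s is true at d.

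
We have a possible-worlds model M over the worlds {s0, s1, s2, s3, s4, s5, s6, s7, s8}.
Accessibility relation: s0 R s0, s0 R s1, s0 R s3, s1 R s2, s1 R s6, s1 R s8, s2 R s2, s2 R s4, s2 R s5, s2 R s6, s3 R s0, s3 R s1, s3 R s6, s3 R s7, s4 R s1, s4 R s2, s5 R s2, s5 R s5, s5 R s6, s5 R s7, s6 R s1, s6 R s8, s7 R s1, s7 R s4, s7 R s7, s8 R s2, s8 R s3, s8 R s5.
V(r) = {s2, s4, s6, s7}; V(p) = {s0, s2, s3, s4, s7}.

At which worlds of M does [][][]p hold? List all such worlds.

none

Let φ = [][][]p. Evaluate φ at each world:
  s0 (successors {s0, s1, s3}): φ is false.
  s1 (successors {s2, s6, s8}): φ is false.
  s2 (successors {s2, s4, s5, s6}): φ is false.
  s3 (successors {s0, s1, s6, s7}): φ is false.
  s4 (successors {s1, s2}): φ is false.
  s5 (successors {s2, s5, s6, s7}): φ is false.
  s6 (successors {s1, s8}): φ is false.
  s7 (successors {s1, s4, s7}): φ is false.
  s8 (successors {s2, s3, s5}): φ is false.
For instance, at s8:
  At s8: [][][]p requires [][]p at every successor {s2, s3, s5}.
    [][]p fails at s2, so [][][]p is false at s8.
      At s2: [][]p requires []p at every successor {s2, s4, s5, s6}.
        []p fails at s2, so [][]p is false at s2.
Satisfying worlds: none.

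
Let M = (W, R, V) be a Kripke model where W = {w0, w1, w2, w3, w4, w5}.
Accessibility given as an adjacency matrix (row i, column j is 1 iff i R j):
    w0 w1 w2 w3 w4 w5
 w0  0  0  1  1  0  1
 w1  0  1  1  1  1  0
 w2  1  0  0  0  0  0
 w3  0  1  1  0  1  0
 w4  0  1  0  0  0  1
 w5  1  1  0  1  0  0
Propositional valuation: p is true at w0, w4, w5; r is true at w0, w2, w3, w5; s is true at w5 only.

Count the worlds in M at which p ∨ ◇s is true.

3

Let φ = p ∨ ◇s. Evaluate φ at each world:
  w0 (successors {w2, w3, w5}): φ is true.
  w1 (successors {w1, w2, w3, w4}): φ is false.
  w2 (successors {w0}): φ is false.
  w3 (successors {w1, w2, w4}): φ is false.
  w4 (successors {w1, w5}): φ is true.
  w5 (successors {w0, w1, w3}): φ is true.
For instance, at w2:
  At w2: p is false, ◇s is false, so p ∨ ◇s is false.
    At w2: ◇s requires s at some successor in {w0}.
      At w0: s is false.
    So ◇s is false at w2.
Satisfying worlds: {w0, w4, w5}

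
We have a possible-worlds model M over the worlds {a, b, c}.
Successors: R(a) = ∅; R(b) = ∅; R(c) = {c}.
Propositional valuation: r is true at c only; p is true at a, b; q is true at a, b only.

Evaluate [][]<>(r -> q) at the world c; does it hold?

At c: [][]<>(r -> q) requires []<>(r -> q) at every successor {c}.
  []<>(r -> q) fails at c, so [][]<>(r -> q) is false at c.
    At c: []<>(r -> q) requires <>(r -> q) at every successor {c}.
      <>(r -> q) fails at c, so []<>(r -> q) is false at c.

No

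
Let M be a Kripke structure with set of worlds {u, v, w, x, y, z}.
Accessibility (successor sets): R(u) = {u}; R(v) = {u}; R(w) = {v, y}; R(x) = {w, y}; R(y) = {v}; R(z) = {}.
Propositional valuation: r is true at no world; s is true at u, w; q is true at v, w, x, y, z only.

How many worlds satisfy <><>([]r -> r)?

Let φ = <><>([]r -> r). Evaluate φ at each world:
  u (successors {u}): φ is true.
  v (successors {u}): φ is true.
  w (successors {v, y}): φ is true.
  x (successors {w, y}): φ is true.
  y (successors {v}): φ is true.
  z (successors ∅): φ is false.
For instance, at w:
  At w: <><>([]r -> r) requires <>([]r -> r) at some successor in {v, y}.
    <>([]r -> r) holds at v, so <><>([]r -> r) is true at w.
      At v: <>([]r -> r) requires []r -> r at some successor in {u}.
        []r -> r holds at u, so <>([]r -> r) is true at v.
Satisfying worlds: {u, v, w, x, y}

5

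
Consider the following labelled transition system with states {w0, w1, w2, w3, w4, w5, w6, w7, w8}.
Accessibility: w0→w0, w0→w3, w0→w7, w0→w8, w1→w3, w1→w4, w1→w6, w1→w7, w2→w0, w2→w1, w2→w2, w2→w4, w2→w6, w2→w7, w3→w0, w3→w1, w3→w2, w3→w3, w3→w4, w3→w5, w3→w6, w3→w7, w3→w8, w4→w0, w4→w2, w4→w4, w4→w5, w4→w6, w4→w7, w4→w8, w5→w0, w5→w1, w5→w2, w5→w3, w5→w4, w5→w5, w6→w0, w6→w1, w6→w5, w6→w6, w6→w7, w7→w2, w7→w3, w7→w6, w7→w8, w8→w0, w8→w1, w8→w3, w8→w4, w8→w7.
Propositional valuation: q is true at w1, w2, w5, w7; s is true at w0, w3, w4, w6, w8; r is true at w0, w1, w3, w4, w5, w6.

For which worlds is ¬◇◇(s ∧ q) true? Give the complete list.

Let φ = ¬◇◇(s ∧ q). Evaluate φ at each world:
  w0 (successors {w0, w3, w7, w8}): φ is true.
  w1 (successors {w3, w4, w6, w7}): φ is true.
  w2 (successors {w0, w1, w2, w4, w6, w7}): φ is true.
  w3 (successors {w0, w1, w2, w3, w4, w5, w6, w7, w8}): φ is true.
  w4 (successors {w0, w2, w4, w5, w6, w7, w8}): φ is true.
  w5 (successors {w0, w1, w2, w3, w4, w5}): φ is true.
  w6 (successors {w0, w1, w5, w6, w7}): φ is true.
  w7 (successors {w2, w3, w6, w8}): φ is true.
  w8 (successors {w0, w1, w3, w4, w7}): φ is true.
For instance, at w7:
  At w7: ◇◇(s ∧ q) is false, so ¬◇◇(s ∧ q) is true.
    At w7: ◇◇(s ∧ q) requires ◇(s ∧ q) at some successor in {w2, w3, w6, w8}.
      At w2: ◇(s ∧ q) is false.
      At w3: ◇(s ∧ q) is false.
      At w6: ◇(s ∧ q) is false.
      At w8: ◇(s ∧ q) is false.
    So ◇◇(s ∧ q) is false at w7.
Satisfying worlds: {w0, w1, w2, w3, w4, w5, w6, w7, w8}

w0, w1, w2, w3, w4, w5, w6, w7, w8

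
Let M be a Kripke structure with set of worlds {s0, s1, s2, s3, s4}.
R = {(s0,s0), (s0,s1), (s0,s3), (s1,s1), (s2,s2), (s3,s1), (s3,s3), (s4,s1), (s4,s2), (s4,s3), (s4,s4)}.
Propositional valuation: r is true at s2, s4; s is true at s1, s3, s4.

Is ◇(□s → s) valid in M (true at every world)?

Yes

Let φ = ◇(□s → s). Evaluate φ at each world:
  s0 (successors {s0, s1, s3}): φ is true.
  s1 (successors {s1}): φ is true.
  s2 (successors {s2}): φ is true.
  s3 (successors {s1, s3}): φ is true.
  s4 (successors {s1, s2, s3, s4}): φ is true.
For instance, at s1:
  At s1: ◇(□s → s) requires □s → s at some successor in {s1}.
    □s → s holds at s1, so ◇(□s → s) is true at s1.
      At s1: □s is true, s is true, so □s → s is true.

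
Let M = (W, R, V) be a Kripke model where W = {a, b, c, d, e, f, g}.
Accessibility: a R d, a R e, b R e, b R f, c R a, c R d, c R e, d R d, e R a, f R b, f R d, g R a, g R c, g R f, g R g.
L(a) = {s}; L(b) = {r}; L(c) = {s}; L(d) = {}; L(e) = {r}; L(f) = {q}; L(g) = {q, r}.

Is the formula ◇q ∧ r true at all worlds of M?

No

Recall that ◇ψ holds at a world iff ψ holds at some accessible world.
Let φ = ◇q ∧ r. Evaluate φ at each world:
  a (successors {d, e}): φ is false.
  b (successors {e, f}): φ is true.
  c (successors {a, d, e}): φ is false.
  d (successors {d}): φ is false.
  e (successors {a}): φ is false.
  f (successors {b, d}): φ is false.
  g (successors {a, c, f, g}): φ is true.
Detail at a (counterexample):
  At a: ◇q is false, r is false, so ◇q ∧ r is false.
    At a: ◇q requires q at some successor in {d, e}.
      At d: q is false.
      At e: q is false.
    So ◇q is false at a.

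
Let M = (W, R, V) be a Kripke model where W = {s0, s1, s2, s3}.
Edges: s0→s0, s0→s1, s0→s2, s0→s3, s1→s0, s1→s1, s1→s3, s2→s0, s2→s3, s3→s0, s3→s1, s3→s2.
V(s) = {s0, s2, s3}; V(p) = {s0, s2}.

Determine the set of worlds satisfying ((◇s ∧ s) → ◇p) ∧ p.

Let φ = ((◇s ∧ s) → ◇p) ∧ p. Evaluate φ at each world:
  s0 (successors {s0, s1, s2, s3}): φ is true.
  s1 (successors {s0, s1, s3}): φ is false.
  s2 (successors {s0, s3}): φ is true.
  s3 (successors {s0, s1, s2}): φ is false.
For instance, at s0:
  At s0: (◇s ∧ s) → ◇p is true, p is true, so ((◇s ∧ s) → ◇p) ∧ p is true.
    At s0: ◇s ∧ s is true, ◇p is true, so (◇s ∧ s) → ◇p is true.
      At s0: ◇s is true, s is true, so ◇s ∧ s is true.
      At s0: ◇p requires p at some successor in {s0, s1, s2, s3}.
        p holds at s0, so ◇p is true at s0.
Satisfying worlds: {s0, s2}

s0, s2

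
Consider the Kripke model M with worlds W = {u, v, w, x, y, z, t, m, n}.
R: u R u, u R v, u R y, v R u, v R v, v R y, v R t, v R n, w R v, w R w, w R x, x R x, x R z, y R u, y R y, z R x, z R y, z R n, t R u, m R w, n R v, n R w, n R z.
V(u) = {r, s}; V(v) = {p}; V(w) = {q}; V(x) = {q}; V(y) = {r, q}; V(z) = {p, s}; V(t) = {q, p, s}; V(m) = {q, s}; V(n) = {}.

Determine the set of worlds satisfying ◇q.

u, v, w, x, y, z, m, n

Let φ = ◇q. Evaluate φ at each world:
  u (successors {u, v, y}): φ is true.
  v (successors {u, v, y, t, n}): φ is true.
  w (successors {v, w, x}): φ is true.
  x (successors {x, z}): φ is true.
  y (successors {u, y}): φ is true.
  z (successors {x, y, n}): φ is true.
  t (successors {u}): φ is false.
  m (successors {w}): φ is true.
  n (successors {v, w, z}): φ is true.
For instance, at t:
  At t: ◇q requires q at some successor in {u}.
    At u: q is false.
  So ◇q is false at t.
Satisfying worlds: {u, v, w, x, y, z, m, n}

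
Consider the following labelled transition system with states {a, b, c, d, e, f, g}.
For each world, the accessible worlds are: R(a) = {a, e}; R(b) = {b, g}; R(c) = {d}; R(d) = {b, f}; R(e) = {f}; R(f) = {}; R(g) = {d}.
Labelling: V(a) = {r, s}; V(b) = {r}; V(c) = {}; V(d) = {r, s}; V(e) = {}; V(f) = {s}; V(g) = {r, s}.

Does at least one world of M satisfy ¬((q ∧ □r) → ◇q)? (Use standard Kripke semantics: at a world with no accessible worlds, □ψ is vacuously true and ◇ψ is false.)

Recall that □ψ holds at a world iff ψ holds at every accessible world, and ◇ψ holds iff ψ holds at some accessible world.
Let φ = ¬((q ∧ □r) → ◇q). Evaluate φ at each world:
  a (successors {a, e}): φ is false.
  b (successors {b, g}): φ is false.
  c (successors {d}): φ is false.
  d (successors {b, f}): φ is false.
  e (successors {f}): φ is false.
  f (successors ∅): φ is false.
  g (successors {d}): φ is false.
For instance, at d:
  At d: (q ∧ □r) → ◇q is true, so ¬((q ∧ □r) → ◇q) is false.
    At d: q ∧ □r is false, ◇q is false, so (q ∧ □r) → ◇q is true.
      At d: q is false, □r is false, so q ∧ □r is false.
      At d: ◇q requires q at some successor in {b, f}.
        At b: q is false.
        At f: q is false.
      So ◇q is false at d.

No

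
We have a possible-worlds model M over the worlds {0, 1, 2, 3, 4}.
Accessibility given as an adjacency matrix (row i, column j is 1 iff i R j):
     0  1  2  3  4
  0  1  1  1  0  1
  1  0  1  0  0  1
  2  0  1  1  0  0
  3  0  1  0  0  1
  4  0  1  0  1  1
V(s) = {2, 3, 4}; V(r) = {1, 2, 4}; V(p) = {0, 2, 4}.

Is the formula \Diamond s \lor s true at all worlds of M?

Yes

Let φ = \Diamond s \lor s. Evaluate φ at each world:
  0 (successors {0, 1, 2, 4}): φ is true.
  1 (successors {1, 4}): φ is true.
  2 (successors {1, 2}): φ is true.
  3 (successors {1, 4}): φ is true.
  4 (successors {1, 3, 4}): φ is true.
For instance, at 3:
  At 3: \Diamond s is true, s is true, so \Diamond s \lor s is true.
    At 3: \Diamond s requires s at some successor in {1, 4}.
      s holds at 4, so \Diamond s is true at 3.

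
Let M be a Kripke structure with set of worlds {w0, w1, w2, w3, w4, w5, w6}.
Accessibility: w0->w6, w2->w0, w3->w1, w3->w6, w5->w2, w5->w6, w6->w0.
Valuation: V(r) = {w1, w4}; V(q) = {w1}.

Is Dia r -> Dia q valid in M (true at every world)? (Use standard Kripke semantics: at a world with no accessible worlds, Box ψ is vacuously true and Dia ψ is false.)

Recall that Dia ψ holds at a world iff ψ holds at some accessible world.
Let φ = Dia r -> Dia q. Evaluate φ at each world:
  w0 (successors {w6}): φ is true.
  w1 (successors ∅): φ is true.
  w2 (successors {w0}): φ is true.
  w3 (successors {w1, w6}): φ is true.
  w4 (successors ∅): φ is true.
  w5 (successors {w2, w6}): φ is true.
  w6 (successors {w0}): φ is true.
For instance, at w0:
  At w0: Dia r is false, Dia q is false, so Dia r -> Dia q is true.
    At w0: Dia r requires r at some successor in {w6}.
      At w6: r is false.
    So Dia r is false at w0.
    At w0: Dia q requires q at some successor in {w6}.
      At w6: q is false.
    So Dia q is false at w0.

Yes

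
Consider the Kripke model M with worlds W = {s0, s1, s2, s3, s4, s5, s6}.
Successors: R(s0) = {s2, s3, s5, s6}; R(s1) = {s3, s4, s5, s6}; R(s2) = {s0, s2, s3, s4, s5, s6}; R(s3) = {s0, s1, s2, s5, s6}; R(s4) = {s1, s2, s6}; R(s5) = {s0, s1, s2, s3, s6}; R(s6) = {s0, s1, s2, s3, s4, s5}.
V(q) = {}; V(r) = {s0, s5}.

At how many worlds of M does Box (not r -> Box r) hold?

0

Recall that Box ψ holds at a world iff ψ holds at every accessible world, and Dia ψ holds iff ψ holds at some accessible world.
Let φ = Box (not r -> Box r). Evaluate φ at each world:
  s0 (successors {s2, s3, s5, s6}): φ is false.
  s1 (successors {s3, s4, s5, s6}): φ is false.
  s2 (successors {s0, s2, s3, s4, s5, s6}): φ is false.
  s3 (successors {s0, s1, s2, s5, s6}): φ is false.
  s4 (successors {s1, s2, s6}): φ is false.
  s5 (successors {s0, s1, s2, s3, s6}): φ is false.
  s6 (successors {s0, s1, s2, s3, s4, s5}): φ is false.
For instance, at s3:
  At s3: Box (not r -> Box r) requires not r -> Box r at every successor {s0, s1, s2, s5, s6}.
    not r -> Box r fails at s1, so Box (not r -> Box r) is false at s3.
      At s1: not r is true, Box r is false, so not r -> Box r is false.
Satisfying worlds: none.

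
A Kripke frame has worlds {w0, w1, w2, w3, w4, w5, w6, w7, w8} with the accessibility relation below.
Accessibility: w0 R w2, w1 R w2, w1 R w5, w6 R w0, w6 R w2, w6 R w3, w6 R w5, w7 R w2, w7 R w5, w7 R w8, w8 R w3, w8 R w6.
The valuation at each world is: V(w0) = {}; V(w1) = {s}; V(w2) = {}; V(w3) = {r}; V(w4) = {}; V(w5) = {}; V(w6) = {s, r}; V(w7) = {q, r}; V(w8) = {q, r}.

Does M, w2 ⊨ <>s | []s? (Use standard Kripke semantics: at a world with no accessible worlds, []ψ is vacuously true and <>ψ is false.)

At w2: <>s is false, []s is true, so <>s | []s is true.
  At w2: no accessible worlds, so <>s is false.
  At w2: no accessible worlds, so []s holds vacuously.

Yes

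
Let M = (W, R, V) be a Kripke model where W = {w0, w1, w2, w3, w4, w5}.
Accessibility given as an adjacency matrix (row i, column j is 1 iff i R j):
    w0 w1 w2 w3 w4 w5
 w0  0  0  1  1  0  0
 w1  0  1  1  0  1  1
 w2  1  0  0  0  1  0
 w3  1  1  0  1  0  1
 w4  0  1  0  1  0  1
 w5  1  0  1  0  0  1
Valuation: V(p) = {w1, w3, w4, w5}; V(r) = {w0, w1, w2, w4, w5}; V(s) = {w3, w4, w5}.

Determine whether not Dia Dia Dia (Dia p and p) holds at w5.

No

At w5: Dia Dia Dia (Dia p and p) is true, so not Dia Dia Dia (Dia p and p) is false.
  At w5: Dia Dia Dia (Dia p and p) requires Dia Dia (Dia p and p) at some successor in {w0, w2, w5}.
    Dia Dia (Dia p and p) holds at w0, so Dia Dia Dia (Dia p and p) is true at w5.
      At w0: Dia Dia (Dia p and p) requires Dia (Dia p and p) at some successor in {w2, w3}.
        Dia (Dia p and p) holds at w2, so Dia Dia (Dia p and p) is true at w0.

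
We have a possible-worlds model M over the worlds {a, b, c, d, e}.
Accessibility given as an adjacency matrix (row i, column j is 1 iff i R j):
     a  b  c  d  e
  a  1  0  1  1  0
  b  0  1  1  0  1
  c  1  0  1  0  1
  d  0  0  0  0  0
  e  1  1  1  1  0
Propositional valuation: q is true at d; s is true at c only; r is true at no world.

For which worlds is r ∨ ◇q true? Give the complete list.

Let φ = r ∨ ◇q. Evaluate φ at each world:
  a (successors {a, c, d}): φ is true.
  b (successors {b, c, e}): φ is false.
  c (successors {a, c, e}): φ is false.
  d (successors ∅): φ is false.
  e (successors {a, b, c, d}): φ is true.
For instance, at a:
  At a: r is false, ◇q is true, so r ∨ ◇q is true.
    At a: ◇q requires q at some successor in {a, c, d}.
      q holds at d, so ◇q is true at a.
Satisfying worlds: {a, e}

a, e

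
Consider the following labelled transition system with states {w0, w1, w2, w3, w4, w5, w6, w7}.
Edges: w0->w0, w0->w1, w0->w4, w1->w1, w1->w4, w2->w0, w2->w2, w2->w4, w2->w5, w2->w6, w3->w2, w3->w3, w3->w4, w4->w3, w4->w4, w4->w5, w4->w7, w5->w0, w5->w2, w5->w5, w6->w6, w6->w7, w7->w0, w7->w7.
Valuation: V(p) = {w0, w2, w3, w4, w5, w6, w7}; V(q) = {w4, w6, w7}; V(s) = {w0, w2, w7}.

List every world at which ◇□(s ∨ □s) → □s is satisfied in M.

w0, w1, w2, w3, w5, w7

Recall that □ψ holds at a world iff ψ holds at every accessible world, and ◇ψ holds iff ψ holds at some accessible world.
Let φ = ◇□(s ∨ □s) → □s. Evaluate φ at each world:
  w0 (successors {w0, w1, w4}): φ is true.
  w1 (successors {w1, w4}): φ is true.
  w2 (successors {w0, w2, w4, w5, w6}): φ is true.
  w3 (successors {w2, w3, w4}): φ is true.
  w4 (successors {w3, w4, w5, w7}): φ is false.
  w5 (successors {w0, w2, w5}): φ is true.
  w6 (successors {w6, w7}): φ is false.
  w7 (successors {w0, w7}): φ is true.
For instance, at w2:
  At w2: ◇□(s ∨ □s) is false, □s is false, so ◇□(s ∨ □s) → □s is true.
    At w2: ◇□(s ∨ □s) requires □(s ∨ □s) at some successor in {w0, w2, w4, w5, w6}.
      At w0: □(s ∨ □s) is false.
      At w2: □(s ∨ □s) is false.
      At w4: □(s ∨ □s) is false.
      At w5: □(s ∨ □s) is false.
      At w6: □(s ∨ □s) is false.
    So ◇□(s ∨ □s) is false at w2.
    At w2: □s requires s at every successor {w0, w2, w4, w5, w6}.
      s fails at w4, so □s is false at w2.
Satisfying worlds: {w0, w1, w2, w3, w5, w7}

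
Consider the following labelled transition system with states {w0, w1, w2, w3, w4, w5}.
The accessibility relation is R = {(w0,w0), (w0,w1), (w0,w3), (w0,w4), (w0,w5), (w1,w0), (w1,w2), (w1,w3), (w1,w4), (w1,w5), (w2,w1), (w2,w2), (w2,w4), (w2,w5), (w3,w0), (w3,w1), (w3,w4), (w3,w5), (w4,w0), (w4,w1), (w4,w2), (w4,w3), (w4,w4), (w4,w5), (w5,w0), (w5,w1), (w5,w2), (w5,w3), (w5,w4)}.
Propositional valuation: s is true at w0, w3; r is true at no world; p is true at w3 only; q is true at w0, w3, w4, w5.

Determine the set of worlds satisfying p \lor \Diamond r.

w3

Recall that \Diamond ψ holds at a world iff ψ holds at some accessible world.
Let φ = p \lor \Diamond r. Evaluate φ at each world:
  w0 (successors {w0, w1, w3, w4, w5}): φ is false.
  w1 (successors {w0, w2, w3, w4, w5}): φ is false.
  w2 (successors {w1, w2, w4, w5}): φ is false.
  w3 (successors {w0, w1, w4, w5}): φ is true.
  w4 (successors {w0, w1, w2, w3, w4, w5}): φ is false.
  w5 (successors {w0, w1, w2, w3, w4}): φ is false.
For instance, at w1:
  At w1: p is false, \Diamond r is false, so p \lor \Diamond r is false.
    At w1: \Diamond r requires r at some successor in {w0, w2, w3, w4, w5}.
      At w0: r is false.
      At w2: r is false.
      At w3: r is false.
      At w4: r is false.
      At w5: r is false.
    So \Diamond r is false at w1.
Satisfying worlds: {w3}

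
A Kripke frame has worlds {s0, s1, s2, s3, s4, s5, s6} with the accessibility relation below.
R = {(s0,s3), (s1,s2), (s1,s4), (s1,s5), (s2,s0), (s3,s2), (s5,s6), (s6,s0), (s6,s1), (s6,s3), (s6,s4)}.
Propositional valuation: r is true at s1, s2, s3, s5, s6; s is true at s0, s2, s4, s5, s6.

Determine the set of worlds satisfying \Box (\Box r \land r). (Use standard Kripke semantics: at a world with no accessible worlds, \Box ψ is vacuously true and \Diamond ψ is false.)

s0, s4

Let φ = \Box (\Box r \land r). Evaluate φ at each world:
  s0 (successors {s3}): φ is true.
  s1 (successors {s2, s4, s5}): φ is false.
  s2 (successors {s0}): φ is false.
  s3 (successors {s2}): φ is false.
  s4 (successors ∅): φ is true.
  s5 (successors {s6}): φ is false.
  s6 (successors {s0, s1, s3, s4}): φ is false.
For instance, at s3:
  At s3: \Box (\Box r \land r) requires \Box r \land r at every successor {s2}.
    \Box r \land r fails at s2, so \Box (\Box r \land r) is false at s3.
      At s2: \Box r is false, r is true, so \Box r \land r is false.
Satisfying worlds: {s0, s4}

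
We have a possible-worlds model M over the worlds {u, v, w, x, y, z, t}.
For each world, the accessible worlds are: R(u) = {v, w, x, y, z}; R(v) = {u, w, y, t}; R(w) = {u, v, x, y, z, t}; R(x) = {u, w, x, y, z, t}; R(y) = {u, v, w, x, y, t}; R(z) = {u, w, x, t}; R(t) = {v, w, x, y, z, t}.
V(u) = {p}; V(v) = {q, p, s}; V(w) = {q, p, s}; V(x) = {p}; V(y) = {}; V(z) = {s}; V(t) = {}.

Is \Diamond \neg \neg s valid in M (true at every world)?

Yes

Let φ = \Diamond \neg \neg s. Evaluate φ at each world:
  u (successors {v, w, x, y, z}): φ is true.
  v (successors {u, w, y, t}): φ is true.
  w (successors {u, v, x, y, z, t}): φ is true.
  x (successors {u, w, x, y, z, t}): φ is true.
  y (successors {u, v, w, x, y, t}): φ is true.
  z (successors {u, w, x, t}): φ is true.
  t (successors {v, w, x, y, z, t}): φ is true.
For instance, at w:
  At w: \Diamond \neg \neg s requires \neg \neg s at some successor in {u, v, x, y, z, t}.
    \neg \neg s holds at v, so \Diamond \neg \neg s is true at w.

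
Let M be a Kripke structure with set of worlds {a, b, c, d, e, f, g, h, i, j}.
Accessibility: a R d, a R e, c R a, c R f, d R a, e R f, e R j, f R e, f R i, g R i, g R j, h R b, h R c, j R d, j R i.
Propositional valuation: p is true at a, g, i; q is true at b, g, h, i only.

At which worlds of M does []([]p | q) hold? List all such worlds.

Recall that []ψ holds at a world iff ψ holds at every accessible world, and <>ψ holds iff ψ holds at some accessible world.
Let φ = []([]p | q). Evaluate φ at each world:
  a (successors {d, e}): φ is false.
  b (successors ∅): φ is true.
  c (successors {a, f}): φ is false.
  d (successors {a}): φ is false.
  e (successors {f, j}): φ is false.
  f (successors {e, i}): φ is false.
  g (successors {i, j}): φ is false.
  h (successors {b, c}): φ is false.
  i (successors ∅): φ is true.
  j (successors {d, i}): φ is true.
For instance, at e:
  At e: []([]p | q) requires []p | q at every successor {f, j}.
    []p | q fails at f, so []([]p | q) is false at e.
      At f: []p is false, q is false, so []p | q is false.
Satisfying worlds: {b, i, j}

b, i, j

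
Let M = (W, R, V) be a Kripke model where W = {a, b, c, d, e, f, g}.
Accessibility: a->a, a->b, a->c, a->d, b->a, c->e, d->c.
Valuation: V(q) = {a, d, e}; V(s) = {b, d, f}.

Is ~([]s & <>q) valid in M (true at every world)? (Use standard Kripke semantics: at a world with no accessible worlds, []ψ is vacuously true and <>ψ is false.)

Let φ = ~([]s & <>q). Evaluate φ at each world:
  a (successors {a, b, c, d}): φ is true.
  b (successors {a}): φ is true.
  c (successors {e}): φ is true.
  d (successors {c}): φ is true.
  e (successors ∅): φ is true.
  f (successors ∅): φ is true.
  g (successors ∅): φ is true.
For instance, at d:
  At d: []s & <>q is false, so ~([]s & <>q) is true.
    At d: []s is false, <>q is false, so []s & <>q is false.
      At d: []s requires s at every successor {c}.
        s fails at c, so []s is false at d.
      At d: <>q requires q at some successor in {c}.
        At c: q is false.
      So <>q is false at d.

Yes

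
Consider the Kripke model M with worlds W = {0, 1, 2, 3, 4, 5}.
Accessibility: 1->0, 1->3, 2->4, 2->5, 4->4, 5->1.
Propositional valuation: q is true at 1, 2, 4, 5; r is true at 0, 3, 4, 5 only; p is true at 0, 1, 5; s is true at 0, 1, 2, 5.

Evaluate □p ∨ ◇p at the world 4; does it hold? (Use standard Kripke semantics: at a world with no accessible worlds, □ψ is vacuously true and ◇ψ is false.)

No

At 4: □p is false, ◇p is false, so □p ∨ ◇p is false.
  At 4: □p requires p at every successor {4}.
    p fails at 4, so □p is false at 4.
  At 4: ◇p requires p at some successor in {4}.
    At 4: p is false.
  So ◇p is false at 4.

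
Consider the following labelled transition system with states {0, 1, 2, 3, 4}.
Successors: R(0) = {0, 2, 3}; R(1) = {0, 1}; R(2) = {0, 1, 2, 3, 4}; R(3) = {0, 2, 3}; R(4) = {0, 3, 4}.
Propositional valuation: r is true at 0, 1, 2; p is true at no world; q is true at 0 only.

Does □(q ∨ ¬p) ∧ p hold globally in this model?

Let φ = □(q ∨ ¬p) ∧ p. Evaluate φ at each world:
  0 (successors {0, 2, 3}): φ is false.
  1 (successors {0, 1}): φ is false.
  2 (successors {0, 1, 2, 3, 4}): φ is false.
  3 (successors {0, 2, 3}): φ is false.
  4 (successors {0, 3, 4}): φ is false.
Detail at 0 (counterexample):
  At 0: □(q ∨ ¬p) is true, p is false, so □(q ∨ ¬p) ∧ p is false.
    At 0: □(q ∨ ¬p) requires q ∨ ¬p at every successor {0, 2, 3}.
      At 0: q ∨ ¬p is true.
      At 2: q ∨ ¬p is true.
      At 3: q ∨ ¬p is true.
    So □(q ∨ ¬p) is true at 0.

No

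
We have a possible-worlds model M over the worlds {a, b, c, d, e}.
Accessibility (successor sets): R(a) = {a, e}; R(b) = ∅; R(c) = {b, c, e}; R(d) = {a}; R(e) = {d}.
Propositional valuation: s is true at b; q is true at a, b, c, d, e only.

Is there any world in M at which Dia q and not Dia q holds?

No

Recall that Dia ψ holds at a world iff ψ holds at some accessible world.
Let φ = Dia q and not Dia q. Evaluate φ at each world:
  a (successors {a, e}): φ is false.
  b (successors ∅): φ is false.
  c (successors {b, c, e}): φ is false.
  d (successors {a}): φ is false.
  e (successors {d}): φ is false.
For instance, at a:
  At a: Dia q is true, not Dia q is false, so Dia q and not Dia q is false.
    At a: Dia q requires q at some successor in {a, e}.
      q holds at a, so Dia q is true at a.
    At a: Dia q is true, so not Dia q is false.
      At a: Dia q requires q at some successor in {a, e}.
        q holds at a, so Dia q is true at a.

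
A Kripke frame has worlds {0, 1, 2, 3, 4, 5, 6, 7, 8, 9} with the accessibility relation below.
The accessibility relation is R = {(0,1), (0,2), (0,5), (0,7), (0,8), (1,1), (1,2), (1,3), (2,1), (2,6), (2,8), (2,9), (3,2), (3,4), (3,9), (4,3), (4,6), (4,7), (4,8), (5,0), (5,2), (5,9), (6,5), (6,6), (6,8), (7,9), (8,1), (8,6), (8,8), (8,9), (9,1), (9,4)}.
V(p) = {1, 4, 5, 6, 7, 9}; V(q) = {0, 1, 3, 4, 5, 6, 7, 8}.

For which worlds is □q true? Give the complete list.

Let φ = □q. Evaluate φ at each world:
  0 (successors {1, 2, 5, 7, 8}): φ is false.
  1 (successors {1, 2, 3}): φ is false.
  2 (successors {1, 6, 8, 9}): φ is false.
  3 (successors {2, 4, 9}): φ is false.
  4 (successors {3, 6, 7, 8}): φ is true.
  5 (successors {0, 2, 9}): φ is false.
  6 (successors {5, 6, 8}): φ is true.
  7 (successors {9}): φ is false.
  8 (successors {1, 6, 8, 9}): φ is false.
  9 (successors {1, 4}): φ is true.
For instance, at 1:
  At 1: □q requires q at every successor {1, 2, 3}.
    q fails at 2, so □q is false at 1.
Satisfying worlds: {4, 6, 9}

4, 6, 9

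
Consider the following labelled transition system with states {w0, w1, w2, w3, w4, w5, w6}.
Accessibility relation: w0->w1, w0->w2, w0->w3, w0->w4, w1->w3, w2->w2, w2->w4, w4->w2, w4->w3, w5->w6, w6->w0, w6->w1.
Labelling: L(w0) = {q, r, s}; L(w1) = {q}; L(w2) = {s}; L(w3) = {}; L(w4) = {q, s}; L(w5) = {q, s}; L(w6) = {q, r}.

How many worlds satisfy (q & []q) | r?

3

Let φ = (q & []q) | r. Evaluate φ at each world:
  w0 (successors {w1, w2, w3, w4}): φ is true.
  w1 (successors {w3}): φ is false.
  w2 (successors {w2, w4}): φ is false.
  w3 (successors ∅): φ is false.
  w4 (successors {w2, w3}): φ is false.
  w5 (successors {w6}): φ is true.
  w6 (successors {w0, w1}): φ is true.
For instance, at w2:
  At w2: q & []q is false, r is false, so (q & []q) | r is false.
    At w2: q is false, []q is false, so q & []q is false.
      At w2: []q requires q at every successor {w2, w4}.
        q fails at w2, so []q is false at w2.
Satisfying worlds: {w0, w5, w6}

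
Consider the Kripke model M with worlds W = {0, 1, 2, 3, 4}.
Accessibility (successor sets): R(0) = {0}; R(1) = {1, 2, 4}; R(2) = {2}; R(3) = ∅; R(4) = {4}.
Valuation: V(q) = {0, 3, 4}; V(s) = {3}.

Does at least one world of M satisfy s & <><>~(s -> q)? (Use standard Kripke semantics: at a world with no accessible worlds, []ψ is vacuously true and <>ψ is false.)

No

Recall that <>ψ holds at a world iff ψ holds at some accessible world.
Let φ = s & <><>~(s -> q). Evaluate φ at each world:
  0 (successors {0}): φ is false.
  1 (successors {1, 2, 4}): φ is false.
  2 (successors {2}): φ is false.
  3 (successors ∅): φ is false.
  4 (successors {4}): φ is false.
For instance, at 4:
  At 4: s is false, <><>~(s -> q) is false, so s & <><>~(s -> q) is false.
    At 4: <><>~(s -> q) requires <>~(s -> q) at some successor in {4}.
      At 4: <>~(s -> q) is false.
    So <><>~(s -> q) is false at 4.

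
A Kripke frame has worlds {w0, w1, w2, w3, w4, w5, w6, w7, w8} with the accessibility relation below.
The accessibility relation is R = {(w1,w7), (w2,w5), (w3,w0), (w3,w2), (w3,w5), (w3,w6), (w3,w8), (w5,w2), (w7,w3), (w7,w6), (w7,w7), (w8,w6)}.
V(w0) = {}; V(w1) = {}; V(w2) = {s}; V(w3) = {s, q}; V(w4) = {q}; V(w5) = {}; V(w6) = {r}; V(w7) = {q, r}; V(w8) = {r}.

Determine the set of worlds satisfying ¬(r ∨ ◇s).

Let φ = ¬(r ∨ ◇s). Evaluate φ at each world:
  w0 (successors ∅): φ is true.
  w1 (successors {w7}): φ is true.
  w2 (successors {w5}): φ is true.
  w3 (successors {w0, w2, w5, w6, w8}): φ is false.
  w4 (successors ∅): φ is true.
  w5 (successors {w2}): φ is false.
  w6 (successors ∅): φ is false.
  w7 (successors {w3, w6, w7}): φ is false.
  w8 (successors {w6}): φ is false.
For instance, at w8:
  At w8: r ∨ ◇s is true, so ¬(r ∨ ◇s) is false.
    At w8: r is true, ◇s is false, so r ∨ ◇s is true.
      At w8: ◇s requires s at some successor in {w6}.
        At w6: s is false.
      So ◇s is false at w8.
Satisfying worlds: {w0, w1, w2, w4}

w0, w1, w2, w4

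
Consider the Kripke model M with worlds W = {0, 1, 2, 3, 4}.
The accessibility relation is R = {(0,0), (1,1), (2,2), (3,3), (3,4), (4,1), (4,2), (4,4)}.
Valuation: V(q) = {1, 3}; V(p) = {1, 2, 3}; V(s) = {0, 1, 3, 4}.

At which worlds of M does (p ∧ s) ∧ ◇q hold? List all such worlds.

1, 3

Let φ = (p ∧ s) ∧ ◇q. Evaluate φ at each world:
  0 (successors {0}): φ is false.
  1 (successors {1}): φ is true.
  2 (successors {2}): φ is false.
  3 (successors {3, 4}): φ is true.
  4 (successors {1, 2, 4}): φ is false.
For instance, at 0:
  At 0: p ∧ s is false, ◇q is false, so (p ∧ s) ∧ ◇q is false.
    At 0: ◇q requires q at some successor in {0}.
      At 0: q is false.
    So ◇q is false at 0.
Satisfying worlds: {1, 3}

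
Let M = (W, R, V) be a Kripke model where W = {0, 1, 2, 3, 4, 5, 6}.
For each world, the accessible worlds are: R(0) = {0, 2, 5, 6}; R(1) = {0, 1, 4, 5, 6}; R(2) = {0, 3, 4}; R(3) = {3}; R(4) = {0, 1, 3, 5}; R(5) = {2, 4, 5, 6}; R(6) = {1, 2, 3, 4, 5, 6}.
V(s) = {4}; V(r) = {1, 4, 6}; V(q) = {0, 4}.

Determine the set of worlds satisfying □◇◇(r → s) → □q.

none

Let φ = □◇◇(r → s) → □q. Evaluate φ at each world:
  0 (successors {0, 2, 5, 6}): φ is false.
  1 (successors {0, 1, 4, 5, 6}): φ is false.
  2 (successors {0, 3, 4}): φ is false.
  3 (successors {3}): φ is false.
  4 (successors {0, 1, 3, 5}): φ is false.
  5 (successors {2, 4, 5, 6}): φ is false.
  6 (successors {1, 2, 3, 4, 5, 6}): φ is false.
For instance, at 1:
  At 1: □◇◇(r → s) is true, □q is false, so □◇◇(r → s) → □q is false.
    At 1: □◇◇(r → s) requires ◇◇(r → s) at every successor {0, 1, 4, 5, 6}.
      At 0: ◇◇(r → s) is true.
      At 1: ◇◇(r → s) is true.
      At 4: ◇◇(r → s) is true.
      At 5: ◇◇(r → s) is true.
      At 6: ◇◇(r → s) is true.
    So □◇◇(r → s) is true at 1.
    At 1: □q requires q at every successor {0, 1, 4, 5, 6}.
      q fails at 1, so □q is false at 1.
Satisfying worlds: none.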